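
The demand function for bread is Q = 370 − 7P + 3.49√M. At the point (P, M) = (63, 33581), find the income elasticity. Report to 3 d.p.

0.562

At P = 63, M = 33581: Q = 568.547.
Holding P constant, ∂Q/∂M = 3.49/(2√M) = 0.00952245.
η_M = (∂Q/∂M)·(M/Q) = 0.00952245 × (33581/568.547) = 0.562.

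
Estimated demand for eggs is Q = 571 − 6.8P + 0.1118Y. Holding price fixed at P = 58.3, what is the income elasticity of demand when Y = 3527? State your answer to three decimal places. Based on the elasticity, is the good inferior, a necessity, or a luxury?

At P = 58.3, Y = 3527: Q = 568.879.
Holding P constant, ∂Q/∂Y = 0.1118.
η_Y = (∂Q/∂Y)·(Y/Q) = 0.1118 × (3527/568.879) = 0.693.
Since 0 < η < 1, this is a necessity.

0.693 (necessity)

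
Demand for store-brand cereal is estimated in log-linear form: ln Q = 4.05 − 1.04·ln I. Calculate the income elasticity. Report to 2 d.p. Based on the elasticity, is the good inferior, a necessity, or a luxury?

-1.04 (inferior good)

In a log-linear demand, the coefficient on ln I is the income elasticity.
So η = -1.04.
η < 0 ⇒ inferior good.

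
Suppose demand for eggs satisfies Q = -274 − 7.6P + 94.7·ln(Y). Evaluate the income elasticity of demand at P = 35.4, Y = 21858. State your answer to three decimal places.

At P = 35.4, Y = 21858: Q = 403.233.
Holding P constant, ∂Q/∂Y = 94.7/Y = 0.00433251.
η_Y = (∂Q/∂Y)·(Y/Q) = 0.00433251 × (21858/403.233) = 0.235.

0.235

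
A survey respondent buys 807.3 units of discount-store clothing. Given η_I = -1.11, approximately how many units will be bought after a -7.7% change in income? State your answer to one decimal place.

876.3

%ΔQ ≈ η × %ΔI = -1.11 × (-7.7%) = 8.547%.
New Q ≈ 807.3 × (1 + 0.08547) = 876.3.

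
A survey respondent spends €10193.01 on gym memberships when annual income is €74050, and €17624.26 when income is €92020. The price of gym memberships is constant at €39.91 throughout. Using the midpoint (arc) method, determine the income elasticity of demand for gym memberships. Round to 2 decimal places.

2.47

With a constant price, Q₁ = 10193.01/39.91 = 255.400 and Q₂ = 17624.26/39.91 = 441.600 (equivalently, work directly with expenditure since P cancels).
Midpoint %ΔQ = (17624.26 − 10193.01)/13908.63 = 0.53429; midpoint %ΔI = (92020 − 74050)/83035 = 0.21641.
η = 0.53429 / 0.21641 = 2.47.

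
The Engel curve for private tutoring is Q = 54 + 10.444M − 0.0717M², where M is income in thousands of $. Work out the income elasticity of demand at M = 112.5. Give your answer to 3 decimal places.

At M = 112.5: Q = 321.4969.
dQ/dM = 10.444 − 0.1434M = -5.68850.
η = (dQ/dM)·(M/Q) = -5.68850 × (112.5/321.4969) = -1.991.

-1.991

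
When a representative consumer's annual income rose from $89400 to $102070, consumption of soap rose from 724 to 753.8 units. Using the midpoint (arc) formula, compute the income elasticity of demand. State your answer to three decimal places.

0.305

ΔQ = 753.8 − 724 = 29.8; midpoint Q̄ = (724 + 753.8)/2 = 738.9.
ΔI = 102070 − 89400 = 12670; midpoint Ī = (89400 + 102070)/2 = 95735.
η = (ΔQ/Q̄) ÷ (ΔI/Ī) = (29.8/738.9) ÷ (12670/95735) = 0.305.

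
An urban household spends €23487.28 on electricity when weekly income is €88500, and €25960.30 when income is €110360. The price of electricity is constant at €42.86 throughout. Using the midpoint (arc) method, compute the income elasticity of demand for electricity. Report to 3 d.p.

With a constant price, Q₁ = 23487.28/42.86 = 548.000 and Q₂ = 25960.30/42.86 = 605.700 (equivalently, work directly with expenditure since P cancels).
Midpoint %ΔQ = (25960.30 − 23487.28)/24723.79 = 0.10003; midpoint %ΔI = (110360 − 88500)/99430 = 0.21985.
η = 0.10003 / 0.21985 = 0.455.

0.455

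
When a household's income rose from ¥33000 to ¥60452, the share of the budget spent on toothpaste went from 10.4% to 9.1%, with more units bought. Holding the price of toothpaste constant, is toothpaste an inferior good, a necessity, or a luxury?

Quantity rises but the budget share falls as income rises, so 0 < η < 1.

necessity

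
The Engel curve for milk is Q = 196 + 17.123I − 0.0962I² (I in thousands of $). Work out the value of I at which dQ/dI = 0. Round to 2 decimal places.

dQ/dI = 17.123 − 0.1924I.
The good is inferior where dQ/dI < 0. Setting dQ/dI = 0 gives I = 17.123 / 0.1924 = 89.00.

89.00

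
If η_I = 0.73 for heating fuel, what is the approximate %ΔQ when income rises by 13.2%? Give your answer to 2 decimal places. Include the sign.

%ΔQ ≈ η × %ΔI = 0.73 × 13.2% = 9.64%.

9.64%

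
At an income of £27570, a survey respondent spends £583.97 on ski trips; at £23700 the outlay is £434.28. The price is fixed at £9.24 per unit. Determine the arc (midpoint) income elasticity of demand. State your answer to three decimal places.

1.948

With a constant price, Q₁ = 583.97/9.24 = 63.200 and Q₂ = 434.28/9.24 = 47.000 (equivalently, work directly with expenditure since P cancels).
Midpoint %ΔQ = (434.28 − 583.97)/509.13 = -0.29401; midpoint %ΔI = (23700 − 27570)/25635 = -0.15097.
η = -0.29401 / -0.15097 = 1.948.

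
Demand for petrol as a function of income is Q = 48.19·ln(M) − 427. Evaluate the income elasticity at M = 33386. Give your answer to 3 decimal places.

0.643

At M = 33386: Q = 74.942.
dQ/dM = 48.19/M = 0.00144342 at this income.
η = (dQ/dM)·(M/Q) = 0.00144342 × (33386/74.942) = 0.643.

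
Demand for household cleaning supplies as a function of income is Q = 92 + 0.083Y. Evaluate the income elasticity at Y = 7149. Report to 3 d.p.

At Y = 7149: Q = 685.367.
dQ/dY = 0.083.
η = (dQ/dY)·(Y/Q) = 0.083 × (7149/685.367) = 0.866.

0.866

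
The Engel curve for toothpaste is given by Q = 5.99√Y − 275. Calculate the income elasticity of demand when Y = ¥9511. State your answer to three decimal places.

At Y = 9511: Q = 309.171.
dQ/dY = 5.99/(2√Y) = 0.0307103 at this income.
η = (dQ/dY)·(Y/Q) = 0.0307103 × (9511/309.171) = 0.945.

0.945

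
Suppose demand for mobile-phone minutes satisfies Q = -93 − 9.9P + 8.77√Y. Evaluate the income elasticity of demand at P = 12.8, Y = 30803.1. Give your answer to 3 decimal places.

0.583

At P = 12.8, Y = 30803.1: Q = 1319.486.
Holding P constant, ∂Q/∂Y = 8.77/(2√Y) = 0.0249846.
η_Y = (∂Q/∂Y)·(Y/Q) = 0.0249846 × (30803.1/1319.486) = 0.583.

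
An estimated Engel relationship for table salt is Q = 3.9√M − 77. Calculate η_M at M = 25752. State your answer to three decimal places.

At M = 25752: Q = 548.850.
dQ/dM = 3.9/(2√M) = 0.0121515 at this income.
η = (dQ/dM)·(M/Q) = 0.0121515 × (25752/548.850) = 0.570.

0.570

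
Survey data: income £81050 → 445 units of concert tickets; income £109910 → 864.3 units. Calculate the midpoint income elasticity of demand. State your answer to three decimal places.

ΔQ = 864.3 − 445 = 419.3; midpoint Q̄ = (445 + 864.3)/2 = 654.65.
ΔI = 109910 − 81050 = 28860; midpoint Ī = (81050 + 109910)/2 = 95480.
η = (ΔQ/Q̄) ÷ (ΔI/Ī) = (419.3/654.65) ÷ (28860/95480) = 2.119.

2.119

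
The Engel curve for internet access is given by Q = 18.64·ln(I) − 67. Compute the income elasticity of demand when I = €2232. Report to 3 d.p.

At I = 2232: Q = 76.727.
dQ/dI = 18.64/I = 0.00835125 at this income.
η = (dQ/dI)·(I/Q) = 0.00835125 × (2232/76.727) = 0.243.

0.243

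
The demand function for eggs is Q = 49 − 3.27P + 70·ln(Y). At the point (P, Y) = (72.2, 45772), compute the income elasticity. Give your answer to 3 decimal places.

0.124

At P = 72.2, Y = 45772: Q = 564.106.
Holding P constant, ∂Q/∂Y = 70/Y = 0.00152932.
η_Y = (∂Q/∂Y)·(Y/Q) = 0.00152932 × (45772/564.106) = 0.124.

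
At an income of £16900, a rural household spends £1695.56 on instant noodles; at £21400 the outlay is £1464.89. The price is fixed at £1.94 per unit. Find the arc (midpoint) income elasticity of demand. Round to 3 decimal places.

-0.621

With a constant price, Q₁ = 1695.56/1.94 = 874.000 and Q₂ = 1464.89/1.94 = 755.098 (equivalently, work directly with expenditure since P cancels).
Midpoint %ΔQ = (1464.89 − 1695.56)/1580.23 = -0.14597; midpoint %ΔI = (21400 − 16900)/19150 = 0.23499.
η = -0.14597 / 0.23499 = -0.621.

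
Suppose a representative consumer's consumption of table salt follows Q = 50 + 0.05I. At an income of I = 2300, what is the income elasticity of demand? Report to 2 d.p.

0.70

At I = 2300: Q = 165.000.
dQ/dI = 0.05.
η = (dQ/dI)·(I/Q) = 0.05 × (2300/165.000) = 0.70.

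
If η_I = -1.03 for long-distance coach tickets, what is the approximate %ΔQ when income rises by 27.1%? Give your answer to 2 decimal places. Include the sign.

%ΔQ ≈ η × %ΔI = -1.03 × 27.1% = -27.91%.

-27.91%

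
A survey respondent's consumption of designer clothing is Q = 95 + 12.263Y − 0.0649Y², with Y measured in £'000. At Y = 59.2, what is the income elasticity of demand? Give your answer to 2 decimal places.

At Y = 59.2: Q = 593.5185.
dQ/dY = 12.263 − 0.1298Y = 4.57884.
η = (dQ/dY)·(Y/Q) = 4.57884 × (59.2/593.5185) = 0.46.

0.46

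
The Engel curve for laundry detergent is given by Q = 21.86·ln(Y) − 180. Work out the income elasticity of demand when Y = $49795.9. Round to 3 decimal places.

0.387

At Y = 49795.9: Q = 56.431.
dQ/dY = 21.86/Y = 0.000438992 at this income.
η = (dQ/dY)·(Y/Q) = 0.000438992 × (49795.9/56.431) = 0.387.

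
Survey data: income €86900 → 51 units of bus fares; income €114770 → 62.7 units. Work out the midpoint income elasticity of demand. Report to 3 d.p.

ΔQ = 62.7 − 51 = 11.7; midpoint Q̄ = (51 + 62.7)/2 = 56.85.
ΔI = 114770 − 86900 = 27870; midpoint Ī = (86900 + 114770)/2 = 100835.
η = (ΔQ/Q̄) ÷ (ΔI/Ī) = (11.7/56.85) ÷ (27870/100835) = 0.745.

0.745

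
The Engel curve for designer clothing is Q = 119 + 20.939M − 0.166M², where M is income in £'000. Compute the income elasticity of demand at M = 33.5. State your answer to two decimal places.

0.52

At M = 33.5: Q = 634.1630.
dQ/dM = 20.939 − 0.332M = 9.81700.
η = (dQ/dM)·(M/Q) = 9.81700 × (33.5/634.1630) = 0.52.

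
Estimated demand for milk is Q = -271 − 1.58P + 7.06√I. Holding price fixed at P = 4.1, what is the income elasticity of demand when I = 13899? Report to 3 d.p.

At P = 4.1, I = 13899: Q = 554.854.
Holding P constant, ∂Q/∂I = 7.06/(2√I) = 0.0299421.
η_I = (∂Q/∂I)·(I/Q) = 0.0299421 × (13899/554.854) = 0.750.

0.750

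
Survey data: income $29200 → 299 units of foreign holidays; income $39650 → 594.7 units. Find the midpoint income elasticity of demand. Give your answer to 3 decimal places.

ΔQ = 594.7 − 299 = 295.7; midpoint Q̄ = (299 + 594.7)/2 = 446.85.
ΔI = 39650 − 29200 = 10450; midpoint Ī = (29200 + 39650)/2 = 34425.
η = (ΔQ/Q̄) ÷ (ΔI/Ī) = (295.7/446.85) ÷ (10450/34425) = 2.180.

2.180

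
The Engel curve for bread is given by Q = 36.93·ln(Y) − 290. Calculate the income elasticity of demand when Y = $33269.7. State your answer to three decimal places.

0.391

At Y = 33269.7: Q = 94.530.
dQ/dY = 36.93/Y = 0.00111002 at this income.
η = (dQ/dY)·(Y/Q) = 0.00111002 × (33269.7/94.530) = 0.391.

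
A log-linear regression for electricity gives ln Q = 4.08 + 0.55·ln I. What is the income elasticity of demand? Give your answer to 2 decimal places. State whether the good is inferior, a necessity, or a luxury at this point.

In a log-linear demand, the coefficient on ln I is the income elasticity.
So η = 0.55.
0 < η < 1 ⇒ necessity.

0.55 (necessity)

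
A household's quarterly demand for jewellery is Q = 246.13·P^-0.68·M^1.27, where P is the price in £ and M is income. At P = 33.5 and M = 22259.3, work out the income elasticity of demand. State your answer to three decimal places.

For a multiplicative demand Q = A·P^α·M^β, the income elasticity is β everywhere.
Here β = 1.27, so η = 1.270.

1.270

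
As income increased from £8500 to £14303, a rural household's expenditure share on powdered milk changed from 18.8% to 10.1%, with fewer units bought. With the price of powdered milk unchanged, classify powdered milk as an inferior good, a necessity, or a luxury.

Quantity demanded falls as income rises, so η < 0.

inferior good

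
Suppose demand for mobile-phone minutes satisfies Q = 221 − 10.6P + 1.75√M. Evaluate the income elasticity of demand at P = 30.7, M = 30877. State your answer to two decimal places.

0.76

At P = 30.7, M = 30877: Q = 203.087.
Holding P constant, ∂Q/∂M = 1.75/(2√M) = 0.00497955.
η_M = (∂Q/∂M)·(M/Q) = 0.00497955 × (30877/203.087) = 0.76.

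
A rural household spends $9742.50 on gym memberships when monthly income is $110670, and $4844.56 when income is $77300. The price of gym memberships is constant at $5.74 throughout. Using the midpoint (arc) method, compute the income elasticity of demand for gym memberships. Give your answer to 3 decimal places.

1.891

With a constant price, Q₁ = 9742.50/5.74 = 1697.300 and Q₂ = 4844.56/5.74 = 844.000 (equivalently, work directly with expenditure since P cancels).
Midpoint %ΔQ = (4844.56 − 9742.50)/7293.53 = -0.67155; midpoint %ΔI = (77300 − 110670)/93985 = -0.35506.
η = -0.67155 / -0.35506 = 1.891.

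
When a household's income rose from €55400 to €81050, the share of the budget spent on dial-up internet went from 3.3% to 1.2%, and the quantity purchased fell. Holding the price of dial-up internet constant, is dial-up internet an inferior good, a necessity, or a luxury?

Quantity demanded falls as income rises, so η < 0.

inferior good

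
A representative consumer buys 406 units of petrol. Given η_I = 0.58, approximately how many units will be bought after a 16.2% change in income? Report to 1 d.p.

%ΔQ ≈ η × %ΔI = 0.58 × 16.2% = 9.396%.
New Q ≈ 406 × (1 + 0.09396) = 444.1.

444.1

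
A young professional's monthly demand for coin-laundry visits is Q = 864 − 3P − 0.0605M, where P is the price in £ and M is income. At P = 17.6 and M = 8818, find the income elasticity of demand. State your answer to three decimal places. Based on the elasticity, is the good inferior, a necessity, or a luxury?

-1.921 (inferior good)

At P = 17.6, M = 8818: Q = 277.711.
Holding P constant, ∂Q/∂M = −0.0605.
η_M = (∂Q/∂M)·(M/Q) = -0.0605 × (8818/277.711) = -1.921.
Since η < 0, this is an inferior good.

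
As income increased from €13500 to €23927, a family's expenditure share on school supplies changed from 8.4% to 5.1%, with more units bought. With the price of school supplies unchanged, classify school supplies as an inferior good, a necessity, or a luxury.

necessity

Quantity rises but the budget share falls as income rises, so 0 < η < 1.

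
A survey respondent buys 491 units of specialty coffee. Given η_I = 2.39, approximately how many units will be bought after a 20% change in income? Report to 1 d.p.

725.7

%ΔQ ≈ η × %ΔI = 2.39 × 20% = 47.8%.
New Q ≈ 491 × (1 + 0.478) = 725.7.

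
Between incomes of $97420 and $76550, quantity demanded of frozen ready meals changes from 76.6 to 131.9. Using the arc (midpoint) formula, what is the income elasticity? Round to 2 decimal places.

-2.21

ΔQ = 131.9 − 76.6 = 55.3; midpoint Q̄ = (76.6 + 131.9)/2 = 104.25.
ΔI = 76550 − 97420 = -20870; midpoint Ī = (97420 + 76550)/2 = 86985.
η = (ΔQ/Q̄) ÷ (ΔI/Ī) = (55.3/104.25) ÷ (-20870/86985) = -2.21.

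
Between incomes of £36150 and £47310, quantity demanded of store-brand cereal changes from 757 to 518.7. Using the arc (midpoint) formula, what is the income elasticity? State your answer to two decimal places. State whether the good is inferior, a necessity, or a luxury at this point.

-1.40 (inferior good)

ΔQ = 518.7 − 757 = -238.3; midpoint Q̄ = (757 + 518.7)/2 = 637.85.
ΔI = 47310 − 36150 = 11160; midpoint Ī = (36150 + 47310)/2 = 41730.
η = (ΔQ/Q̄) ÷ (ΔI/Ī) = (-238.3/637.85) ÷ (11160/41730) = -1.40.
η < 0 ⇒ inferior good.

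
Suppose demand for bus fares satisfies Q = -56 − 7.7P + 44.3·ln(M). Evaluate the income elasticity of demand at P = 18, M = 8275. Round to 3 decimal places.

At P = 18, M = 8275: Q = 205.030.
Holding P constant, ∂Q/∂M = 44.3/M = 0.00535347.
η_M = (∂Q/∂M)·(M/Q) = 0.00535347 × (8275/205.030) = 0.216.

0.216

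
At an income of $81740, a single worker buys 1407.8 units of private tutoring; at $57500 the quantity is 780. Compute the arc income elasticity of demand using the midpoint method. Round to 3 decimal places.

ΔQ = 780 − 1407.8 = -627.8; midpoint Q̄ = (1407.8 + 780)/2 = 1093.9.
ΔI = 57500 − 81740 = -24240; midpoint Ī = (81740 + 57500)/2 = 69620.
η = (ΔQ/Q̄) ÷ (ΔI/Ī) = (-627.8/1093.9) ÷ (-24240/69620) = 1.648.

1.648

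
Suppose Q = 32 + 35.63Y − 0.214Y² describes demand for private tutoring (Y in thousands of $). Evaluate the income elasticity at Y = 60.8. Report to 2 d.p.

0.42

At Y = 60.8: Q = 1407.2230.
dQ/dY = 35.63 − 0.428Y = 9.60760.
η = (dQ/dY)·(Y/Q) = 9.60760 × (60.8/1407.2230) = 0.42.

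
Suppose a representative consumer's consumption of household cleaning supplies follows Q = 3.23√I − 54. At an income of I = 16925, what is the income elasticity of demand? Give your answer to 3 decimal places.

At I = 16925: Q = 366.210.
dQ/dI = 3.23/(2√I) = 0.0124139 at this income.
η = (dQ/dI)·(I/Q) = 0.0124139 × (16925/366.210) = 0.574.

0.574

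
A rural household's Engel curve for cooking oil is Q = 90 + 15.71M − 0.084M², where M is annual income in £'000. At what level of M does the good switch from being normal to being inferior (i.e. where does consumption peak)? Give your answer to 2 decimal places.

93.51

dQ/dM = 15.71 − 0.168M.
The good is inferior where dQ/dM < 0. Setting dQ/dM = 0 gives M = 15.71 / 0.168 = 93.51.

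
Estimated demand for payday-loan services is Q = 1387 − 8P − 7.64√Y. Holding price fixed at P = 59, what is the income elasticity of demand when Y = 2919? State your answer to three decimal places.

At P = 59, Y = 2919: Q = 502.228.
Holding P constant, ∂Q/∂Y = -7.64/(2√Y) = -0.0707044.
η_Y = (∂Q/∂Y)·(Y/Q) = -0.0707044 × (2919/502.228) = -0.411.

-0.411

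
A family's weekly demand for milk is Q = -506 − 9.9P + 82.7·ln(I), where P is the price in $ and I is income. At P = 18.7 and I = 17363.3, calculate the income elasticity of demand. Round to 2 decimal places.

At P = 18.7, I = 17363.3: Q = 116.197.
Holding P constant, ∂Q/∂I = 82.7/I = 0.00476292.
η_I = (∂Q/∂I)·(I/Q) = 0.00476292 × (17363.3/116.197) = 0.71.

0.71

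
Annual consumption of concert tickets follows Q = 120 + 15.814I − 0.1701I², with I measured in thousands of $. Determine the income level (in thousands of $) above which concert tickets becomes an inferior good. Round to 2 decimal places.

46.48

dQ/dI = 15.814 − 0.3402I.
The good is inferior where dQ/dI < 0. Setting dQ/dI = 0 gives I = 15.814 / 0.3402 = 46.48.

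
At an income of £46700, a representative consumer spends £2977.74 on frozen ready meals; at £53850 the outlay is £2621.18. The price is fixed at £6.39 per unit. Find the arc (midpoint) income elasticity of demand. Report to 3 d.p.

With a constant price, Q₁ = 2977.74/6.39 = 466.000 and Q₂ = 2621.18/6.39 = 410.200 (equivalently, work directly with expenditure since P cancels).
Midpoint %ΔQ = (2621.18 − 2977.74)/2799.46 = -0.12737; midpoint %ΔI = (53850 − 46700)/50275 = 0.14222.
η = -0.12737 / 0.14222 = -0.896.

-0.896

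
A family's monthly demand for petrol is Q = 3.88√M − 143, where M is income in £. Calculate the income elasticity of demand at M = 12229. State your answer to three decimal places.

At M = 12229: Q = 286.069.
dQ/dM = 3.88/(2√M) = 0.0175431 at this income.
η = (dQ/dM)·(M/Q) = 0.0175431 × (12229/286.069) = 0.750.

0.750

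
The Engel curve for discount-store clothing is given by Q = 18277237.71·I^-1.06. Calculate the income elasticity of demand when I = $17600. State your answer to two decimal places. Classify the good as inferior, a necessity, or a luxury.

-1.06 (inferior good)

For Q = A·I^β the income elasticity is constant and equal to β.
Here β = -1.06, so η = -1.06.
Since η < 0, the good is an inferior good.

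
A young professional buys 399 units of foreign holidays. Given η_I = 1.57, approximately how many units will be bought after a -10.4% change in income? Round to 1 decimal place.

%ΔQ ≈ η × %ΔI = 1.57 × (-10.4%) = -16.328%.
New Q ≈ 399 × (1 − 0.16328) = 333.9.

333.9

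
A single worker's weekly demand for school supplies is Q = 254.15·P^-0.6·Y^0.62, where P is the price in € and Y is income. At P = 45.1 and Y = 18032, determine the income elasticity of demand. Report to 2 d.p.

For a multiplicative demand Q = A·P^α·Y^β, the income elasticity is β everywhere.
Here β = 0.62, so η = 0.62.

0.62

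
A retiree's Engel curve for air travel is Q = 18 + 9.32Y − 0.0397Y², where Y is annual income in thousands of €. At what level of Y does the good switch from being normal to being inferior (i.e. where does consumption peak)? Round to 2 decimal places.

117.38

dQ/dY = 9.32 − 0.0794Y.
The good is inferior where dQ/dY < 0. Setting dQ/dY = 0 gives Y = 9.32 / 0.0794 = 117.38.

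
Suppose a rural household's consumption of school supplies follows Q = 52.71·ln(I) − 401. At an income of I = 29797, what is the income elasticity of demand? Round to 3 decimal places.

0.371

At I = 29797: Q = 142.027.
dQ/dI = 52.71/I = 0.00176897 at this income.
η = (dQ/dI)·(I/Q) = 0.00176897 × (29797/142.027) = 0.371.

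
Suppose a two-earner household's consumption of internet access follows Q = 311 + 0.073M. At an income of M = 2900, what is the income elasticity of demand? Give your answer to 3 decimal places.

At M = 2900: Q = 522.700.
dQ/dM = 0.073.
η = (dQ/dM)·(M/Q) = 0.073 × (2900/522.700) = 0.405.

0.405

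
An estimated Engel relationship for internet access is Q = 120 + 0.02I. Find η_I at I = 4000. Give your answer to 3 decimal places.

0.400

At I = 4000: Q = 200.000.
dQ/dI = 0.02.
η = (dQ/dI)·(I/Q) = 0.02 × (4000/200.000) = 0.400.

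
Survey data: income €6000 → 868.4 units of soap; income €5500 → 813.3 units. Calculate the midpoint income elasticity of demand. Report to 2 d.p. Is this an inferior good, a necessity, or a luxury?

ΔQ = 813.3 − 868.4 = -55.1; midpoint Q̄ = (868.4 + 813.3)/2 = 840.85.
ΔI = 5500 − 6000 = -500; midpoint Ī = (6000 + 5500)/2 = 5750.
η = (ΔQ/Q̄) ÷ (ΔI/Ī) = (-55.1/840.85) ÷ (-500/5750) = 0.75.
0 < η < 1 ⇒ necessity.

0.75 (necessity)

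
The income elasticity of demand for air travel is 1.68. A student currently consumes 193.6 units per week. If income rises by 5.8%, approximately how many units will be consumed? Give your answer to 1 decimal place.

%ΔQ ≈ η × %ΔI = 1.68 × 5.8% = 9.744%.
New Q ≈ 193.6 × (1 + 0.09744) = 212.5.

212.5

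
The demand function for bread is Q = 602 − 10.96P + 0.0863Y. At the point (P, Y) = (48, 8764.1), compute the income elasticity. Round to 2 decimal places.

At P = 48, Y = 8764.1: Q = 832.262.
Holding P constant, ∂Q/∂Y = 0.0863.
η_Y = (∂Q/∂Y)·(Y/Q) = 0.0863 × (8764.1/832.262) = 0.91.

0.91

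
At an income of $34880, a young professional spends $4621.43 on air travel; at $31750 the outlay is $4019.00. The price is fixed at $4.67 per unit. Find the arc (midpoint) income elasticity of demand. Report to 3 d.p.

1.484

With a constant price, Q₁ = 4621.43/4.67 = 989.600 and Q₂ = 4019.00/4.67 = 860.600 (equivalently, work directly with expenditure since P cancels).
Midpoint %ΔQ = (4019.00 − 4621.43)/4320.22 = -0.13944; midpoint %ΔI = (31750 − 34880)/33315 = -0.09395.
η = -0.13944 / -0.09395 = 1.484.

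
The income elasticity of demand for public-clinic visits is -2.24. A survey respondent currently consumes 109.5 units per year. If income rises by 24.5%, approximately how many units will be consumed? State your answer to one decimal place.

49.4

%ΔQ ≈ η × %ΔI = -2.24 × 24.5% = -54.88%.
New Q ≈ 109.5 × (1 − 0.5488) = 49.4.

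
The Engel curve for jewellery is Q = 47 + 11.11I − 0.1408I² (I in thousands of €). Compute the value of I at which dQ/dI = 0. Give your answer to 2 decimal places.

39.45

dQ/dI = 11.11 − 0.2816I.
The good is inferior where dQ/dI < 0. Setting dQ/dI = 0 gives I = 11.11 / 0.2816 = 39.45.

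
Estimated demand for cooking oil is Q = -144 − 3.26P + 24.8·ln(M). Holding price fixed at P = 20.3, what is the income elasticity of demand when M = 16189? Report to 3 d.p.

0.822

At P = 20.3, M = 16189: Q = 30.186.
Holding P constant, ∂Q/∂M = 24.8/M = 0.0015319.
η_M = (∂Q/∂M)·(M/Q) = 0.0015319 × (16189/30.186) = 0.822.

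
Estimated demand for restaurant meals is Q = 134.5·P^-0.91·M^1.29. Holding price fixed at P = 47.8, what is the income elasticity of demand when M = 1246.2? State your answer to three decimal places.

For a multiplicative demand Q = A·P^α·M^β, the income elasticity is β everywhere.
Here β = 1.29, so η = 1.290.

1.290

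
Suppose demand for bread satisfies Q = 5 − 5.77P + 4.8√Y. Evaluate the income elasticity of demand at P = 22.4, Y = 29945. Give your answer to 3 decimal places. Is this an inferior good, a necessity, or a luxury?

At P = 22.4, Y = 29945: Q = 706.374.
Holding P constant, ∂Q/∂Y = 4.8/(2√Y) = 0.0138691.
η_Y = (∂Q/∂Y)·(Y/Q) = 0.0138691 × (29945/706.374) = 0.588.
Since 0 < η < 1, this is a necessity.

0.588 (necessity)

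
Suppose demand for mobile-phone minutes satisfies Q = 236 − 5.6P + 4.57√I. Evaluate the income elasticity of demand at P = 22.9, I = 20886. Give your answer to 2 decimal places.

0.43

At P = 22.9, I = 20886: Q = 768.216.
Holding P constant, ∂Q/∂I = 4.57/(2√I) = 0.015811.
η_I = (∂Q/∂I)·(I/Q) = 0.015811 × (20886/768.216) = 0.43.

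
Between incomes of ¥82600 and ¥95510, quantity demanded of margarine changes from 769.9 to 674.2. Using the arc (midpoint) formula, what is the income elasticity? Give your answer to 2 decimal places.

-0.91

ΔQ = 674.2 − 769.9 = -95.7; midpoint Q̄ = (769.9 + 674.2)/2 = 722.05.
ΔI = 95510 − 82600 = 12910; midpoint Ī = (82600 + 95510)/2 = 89055.
η = (ΔQ/Q̄) ÷ (ΔI/Ī) = (-95.7/722.05) ÷ (12910/89055) = -0.91.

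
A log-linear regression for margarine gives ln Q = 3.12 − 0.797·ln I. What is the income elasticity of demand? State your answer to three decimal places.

-0.797

In a log-linear demand, the coefficient on ln I is the income elasticity.
So η = -0.797.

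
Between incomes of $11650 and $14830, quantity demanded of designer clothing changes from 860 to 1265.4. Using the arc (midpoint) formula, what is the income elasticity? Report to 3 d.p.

1.588

ΔQ = 1265.4 − 860 = 405.4; midpoint Q̄ = (860 + 1265.4)/2 = 1062.7.
ΔI = 14830 − 11650 = 3180; midpoint Ī = (11650 + 14830)/2 = 13240.
η = (ΔQ/Q̄) ÷ (ΔI/Ī) = (405.4/1062.7) ÷ (3180/13240) = 1.588.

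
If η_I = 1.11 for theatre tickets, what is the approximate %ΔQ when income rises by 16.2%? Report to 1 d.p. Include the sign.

%ΔQ ≈ η × %ΔI = 1.11 × 16.2% = 18.0%.

18.0%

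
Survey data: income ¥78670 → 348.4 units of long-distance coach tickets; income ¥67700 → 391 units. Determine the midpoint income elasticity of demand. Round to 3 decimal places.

-0.769

ΔQ = 391 − 348.4 = 42.6; midpoint Q̄ = (348.4 + 391)/2 = 369.7.
ΔI = 67700 − 78670 = -10970; midpoint Ī = (78670 + 67700)/2 = 73185.
η = (ΔQ/Q̄) ÷ (ΔI/Ī) = (42.6/369.7) ÷ (-10970/73185) = -0.769.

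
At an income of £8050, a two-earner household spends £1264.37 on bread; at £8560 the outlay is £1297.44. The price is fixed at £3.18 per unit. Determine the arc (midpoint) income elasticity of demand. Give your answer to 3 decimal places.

0.420

With a constant price, Q₁ = 1264.37/3.18 = 397.601 and Q₂ = 1297.44/3.18 = 408.000 (equivalently, work directly with expenditure since P cancels).
Midpoint %ΔQ = (1297.44 − 1264.37)/1280.91 = 0.02582; midpoint %ΔI = (8560 − 8050)/8305 = 0.06141.
η = 0.02582 / 0.06141 = 0.420.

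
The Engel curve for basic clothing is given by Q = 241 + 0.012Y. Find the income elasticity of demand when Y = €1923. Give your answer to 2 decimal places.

At Y = 1923: Q = 264.076.
dQ/dY = 0.012.
η = (dQ/dY)·(Y/Q) = 0.012 × (1923/264.076) = 0.09.

0.09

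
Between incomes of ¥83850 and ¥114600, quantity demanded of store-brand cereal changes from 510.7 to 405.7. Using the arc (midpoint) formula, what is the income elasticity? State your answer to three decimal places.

ΔQ = 405.7 − 510.7 = -105; midpoint Q̄ = (510.7 + 405.7)/2 = 458.2.
ΔI = 114600 − 83850 = 30750; midpoint Ī = (83850 + 114600)/2 = 99225.
η = (ΔQ/Q̄) ÷ (ΔI/Ī) = (-105/458.2) ÷ (30750/99225) = -0.739.

-0.739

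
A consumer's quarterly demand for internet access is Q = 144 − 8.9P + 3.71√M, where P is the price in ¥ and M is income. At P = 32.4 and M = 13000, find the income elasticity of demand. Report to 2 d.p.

0.76

At P = 32.4, M = 13000: Q = 278.645.
Holding P constant, ∂Q/∂M = 3.71/(2√M) = 0.0162694.
η_M = (∂Q/∂M)·(M/Q) = 0.0162694 × (13000/278.645) = 0.76.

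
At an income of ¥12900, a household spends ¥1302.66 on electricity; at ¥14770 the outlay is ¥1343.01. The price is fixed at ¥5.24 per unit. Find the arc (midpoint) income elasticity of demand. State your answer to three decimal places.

With a constant price, Q₁ = 1302.66/5.24 = 248.599 and Q₂ = 1343.01/5.24 = 256.300 (equivalently, work directly with expenditure since P cancels).
Midpoint %ΔQ = (1343.01 − 1302.66)/1322.84 = 0.03050; midpoint %ΔI = (14770 − 12900)/13835 = 0.13516.
η = 0.03050 / 0.13516 = 0.226.

0.226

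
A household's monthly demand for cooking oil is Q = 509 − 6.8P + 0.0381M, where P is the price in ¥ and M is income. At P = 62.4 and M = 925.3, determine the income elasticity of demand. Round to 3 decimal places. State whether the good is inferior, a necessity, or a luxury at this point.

At P = 62.4, M = 925.3: Q = 119.934.
Holding P constant, ∂Q/∂M = 0.0381.
η_M = (∂Q/∂M)·(M/Q) = 0.0381 × (925.3/119.934) = 0.294.
Since 0 < η < 1, this is a necessity.

0.294 (necessity)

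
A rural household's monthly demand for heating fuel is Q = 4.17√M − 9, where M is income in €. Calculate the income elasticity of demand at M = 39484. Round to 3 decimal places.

At M = 39484: Q = 819.603.
dQ/dM = 4.17/(2√M) = 0.0104929 at this income.
η = (dQ/dM)·(M/Q) = 0.0104929 × (39484/819.603) = 0.505.

0.505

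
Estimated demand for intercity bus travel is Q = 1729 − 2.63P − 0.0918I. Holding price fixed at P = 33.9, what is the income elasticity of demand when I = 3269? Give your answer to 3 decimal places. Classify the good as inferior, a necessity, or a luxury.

-0.224 (inferior good)

At P = 33.9, I = 3269: Q = 1339.749.
Holding P constant, ∂Q/∂I = −0.0918.
η_I = (∂Q/∂I)·(I/Q) = -0.0918 × (3269/1339.749) = -0.224.
Since η < 0, this is an inferior good.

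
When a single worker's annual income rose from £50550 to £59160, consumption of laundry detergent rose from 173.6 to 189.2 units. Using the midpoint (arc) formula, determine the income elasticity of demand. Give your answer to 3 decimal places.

ΔQ = 189.2 − 173.6 = 15.6; midpoint Q̄ = (173.6 + 189.2)/2 = 181.4.
ΔI = 59160 − 50550 = 8610; midpoint Ī = (50550 + 59160)/2 = 54855.
η = (ΔQ/Q̄) ÷ (ΔI/Ī) = (15.6/181.4) ÷ (8610/54855) = 0.548.

0.548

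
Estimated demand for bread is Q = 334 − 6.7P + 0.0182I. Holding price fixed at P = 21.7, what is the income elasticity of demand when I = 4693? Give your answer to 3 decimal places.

0.312

At P = 21.7, I = 4693: Q = 274.023.
Holding P constant, ∂Q/∂I = 0.0182.
η_I = (∂Q/∂I)·(I/Q) = 0.0182 × (4693/274.023) = 0.312.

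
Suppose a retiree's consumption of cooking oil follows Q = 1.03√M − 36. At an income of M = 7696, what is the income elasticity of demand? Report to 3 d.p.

At M = 7696: Q = 54.359.
dQ/dM = 1.03/(2√M) = 0.00587049 at this income.
η = (dQ/dM)·(M/Q) = 0.00587049 × (7696/54.359) = 0.831.

0.831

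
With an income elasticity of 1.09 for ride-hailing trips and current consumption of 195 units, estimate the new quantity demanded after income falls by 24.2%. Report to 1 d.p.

143.6

%ΔQ ≈ η × %ΔI = 1.09 × (-24.2%) = -26.378%.
New Q ≈ 195 × (1 − 0.26378) = 143.6.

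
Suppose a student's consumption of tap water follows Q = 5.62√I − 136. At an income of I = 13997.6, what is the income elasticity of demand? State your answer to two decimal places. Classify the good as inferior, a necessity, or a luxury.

0.63 (necessity)

At I = 13997.6: Q = 528.910.
dQ/dI = 5.62/(2√I) = 0.0237509 at this income.
η = (dQ/dI)·(I/Q) = 0.0237509 × (13997.6/528.910) = 0.63.
Since 0 < η < 1, the good is a necessity.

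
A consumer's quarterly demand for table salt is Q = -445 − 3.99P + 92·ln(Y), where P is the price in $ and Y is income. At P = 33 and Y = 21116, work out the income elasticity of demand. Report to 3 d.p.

0.271

At P = 33, Y = 21116: Q = 339.446.
Holding P constant, ∂Q/∂Y = 92/Y = 0.00435689.
η_Y = (∂Q/∂Y)·(Y/Q) = 0.00435689 × (21116/339.446) = 0.271.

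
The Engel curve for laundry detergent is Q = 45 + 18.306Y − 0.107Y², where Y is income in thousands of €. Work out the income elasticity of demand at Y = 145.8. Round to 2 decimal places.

-4.28

At Y = 145.8: Q = 439.4473.
dQ/dY = 18.306 − 0.214Y = -12.89520.
η = (dQ/dY)·(Y/Q) = -12.89520 × (145.8/439.4473) = -4.28.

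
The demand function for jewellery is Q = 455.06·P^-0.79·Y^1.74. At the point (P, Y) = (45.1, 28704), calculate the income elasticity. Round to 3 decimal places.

For a multiplicative demand Q = A·P^α·Y^β, the income elasticity is β everywhere.
Here β = 1.74, so η = 1.740.

1.740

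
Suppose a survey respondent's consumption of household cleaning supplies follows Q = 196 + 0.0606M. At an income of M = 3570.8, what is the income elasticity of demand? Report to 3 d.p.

0.525

At M = 3570.8: Q = 412.390.
dQ/dM = 0.0606.
η = (dQ/dM)·(M/Q) = 0.0606 × (3570.8/412.390) = 0.525.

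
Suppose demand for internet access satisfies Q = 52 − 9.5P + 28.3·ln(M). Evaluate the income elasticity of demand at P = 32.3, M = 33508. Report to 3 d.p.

0.707

At P = 32.3, M = 33508: Q = 40.023.
Holding P constant, ∂Q/∂M = 28.3/M = 0.000844574.
η_M = (∂Q/∂M)·(M/Q) = 0.000844574 × (33508/40.023) = 0.707.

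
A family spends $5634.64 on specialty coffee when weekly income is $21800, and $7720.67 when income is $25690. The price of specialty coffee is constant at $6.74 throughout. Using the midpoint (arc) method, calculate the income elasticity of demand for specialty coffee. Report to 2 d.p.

1.91

With a constant price, Q₁ = 5634.64/6.74 = 836.000 and Q₂ = 7720.67/6.74 = 1145.500 (equivalently, work directly with expenditure since P cancels).
Midpoint %ΔQ = (7720.67 − 5634.64)/6677.66 = 0.31239; midpoint %ΔI = (25690 − 21800)/23745 = 0.16382.
η = 0.31239 / 0.16382 = 1.91.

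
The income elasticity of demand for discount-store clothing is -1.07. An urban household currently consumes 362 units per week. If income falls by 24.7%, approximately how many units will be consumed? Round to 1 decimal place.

457.7

%ΔQ ≈ η × %ΔI = -1.07 × (-24.7%) = 26.429%.
New Q ≈ 362 × (1 + 0.26429) = 457.7.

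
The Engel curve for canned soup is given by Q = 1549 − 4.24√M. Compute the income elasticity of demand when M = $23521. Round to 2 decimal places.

-0.36

At M = 23521: Q = 898.730.
dQ/dM = -4.24/(2√M) = -0.0138232 at this income.
η = (dQ/dM)·(M/Q) = -0.0138232 × (23521/898.730) = -0.36.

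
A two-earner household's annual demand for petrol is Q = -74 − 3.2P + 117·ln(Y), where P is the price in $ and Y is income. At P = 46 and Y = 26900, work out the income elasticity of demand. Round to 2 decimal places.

At P = 46, Y = 26900: Q = 972.186.
Holding P constant, ∂Q/∂Y = 117/Y = 0.00434944.
η_Y = (∂Q/∂Y)·(Y/Q) = 0.00434944 × (26900/972.186) = 0.12.

0.12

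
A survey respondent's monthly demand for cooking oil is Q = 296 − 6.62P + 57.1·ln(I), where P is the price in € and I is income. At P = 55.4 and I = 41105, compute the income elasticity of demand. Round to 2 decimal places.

At P = 55.4, I = 41105: Q = 535.876.
Holding P constant, ∂Q/∂I = 57.1/I = 0.00138913.
η_I = (∂Q/∂I)·(I/Q) = 0.00138913 × (41105/535.876) = 0.11.

0.11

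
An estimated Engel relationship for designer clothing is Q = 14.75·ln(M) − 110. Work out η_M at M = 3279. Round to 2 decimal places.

1.57

At M = 3279: Q = 9.406.
dQ/dM = 14.75/M = 0.00449832 at this income.
η = (dQ/dM)·(M/Q) = 0.00449832 × (3279/9.406) = 1.57.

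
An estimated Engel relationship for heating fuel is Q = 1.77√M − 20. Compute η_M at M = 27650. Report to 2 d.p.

At M = 27650: Q = 274.321.
dQ/dM = 1.77/(2√M) = 0.00532226 at this income.
η = (dQ/dM)·(M/Q) = 0.00532226 × (27650/274.321) = 0.54.

0.54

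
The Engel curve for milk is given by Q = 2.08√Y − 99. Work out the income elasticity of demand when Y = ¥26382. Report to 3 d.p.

At Y = 26382: Q = 238.845.
dQ/dY = 2.08/(2√Y) = 0.00640294 at this income.
η = (dQ/dY)·(Y/Q) = 0.00640294 × (26382/238.845) = 0.707.

0.707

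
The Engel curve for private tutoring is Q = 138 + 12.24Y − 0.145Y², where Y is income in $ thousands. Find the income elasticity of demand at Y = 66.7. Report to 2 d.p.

At Y = 66.7: Q = 309.3189.
dQ/dY = 12.24 − 0.29Y = -7.10300.
η = (dQ/dY)·(Y/Q) = -7.10300 × (66.7/309.3189) = -1.53.

-1.53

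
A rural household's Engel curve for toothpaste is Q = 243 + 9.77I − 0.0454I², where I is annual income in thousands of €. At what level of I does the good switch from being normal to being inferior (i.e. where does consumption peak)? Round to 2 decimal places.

dQ/dI = 9.77 − 0.0908I.
The good is inferior where dQ/dI < 0. Setting dQ/dI = 0 gives I = 9.77 / 0.0908 = 107.60.

107.60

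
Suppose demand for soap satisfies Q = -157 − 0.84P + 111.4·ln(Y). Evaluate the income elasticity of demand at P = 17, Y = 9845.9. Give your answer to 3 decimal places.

At P = 17, Y = 9845.9: Q = 853.022.
Holding P constant, ∂Q/∂Y = 111.4/Y = 0.0113144.
η_Y = (∂Q/∂Y)·(Y/Q) = 0.0113144 × (9845.9/853.022) = 0.131.

0.131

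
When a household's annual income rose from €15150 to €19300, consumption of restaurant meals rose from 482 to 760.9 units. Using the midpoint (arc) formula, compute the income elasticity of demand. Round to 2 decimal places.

1.86

ΔQ = 760.9 − 482 = 278.9; midpoint Q̄ = (482 + 760.9)/2 = 621.45.
ΔI = 19300 − 15150 = 4150; midpoint Ī = (15150 + 19300)/2 = 17225.
η = (ΔQ/Q̄) ÷ (ΔI/Ī) = (278.9/621.45) ÷ (4150/17225) = 1.86.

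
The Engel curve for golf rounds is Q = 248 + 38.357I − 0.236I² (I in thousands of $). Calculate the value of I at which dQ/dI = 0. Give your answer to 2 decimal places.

81.26

dQ/dI = 38.357 − 0.472I.
The good is inferior where dQ/dI < 0. Setting dQ/dI = 0 gives I = 38.357 / 0.472 = 81.26.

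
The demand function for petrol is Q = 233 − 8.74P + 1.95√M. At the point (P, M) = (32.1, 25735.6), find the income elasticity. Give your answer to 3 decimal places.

0.590

At P = 32.1, M = 25735.6: Q = 265.271.
Holding P constant, ∂Q/∂M = 1.95/(2√M) = 0.00607767.
η_M = (∂Q/∂M)·(M/Q) = 0.00607767 × (25735.6/265.271) = 0.590.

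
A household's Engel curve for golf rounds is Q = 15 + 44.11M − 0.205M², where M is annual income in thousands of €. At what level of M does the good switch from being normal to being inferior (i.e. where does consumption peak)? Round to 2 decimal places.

dQ/dM = 44.11 − 0.41M.
The good is inferior where dQ/dM < 0. Setting dQ/dM = 0 gives M = 44.11 / 0.41 = 107.59.

107.59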